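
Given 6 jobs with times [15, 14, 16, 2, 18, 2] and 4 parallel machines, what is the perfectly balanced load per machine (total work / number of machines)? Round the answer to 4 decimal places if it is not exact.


Total processing time = 15 + 14 + 16 + 2 + 18 + 2 = 67
Number of machines = 4
Ideal balanced load = 67 / 4 = 16.75

16.75


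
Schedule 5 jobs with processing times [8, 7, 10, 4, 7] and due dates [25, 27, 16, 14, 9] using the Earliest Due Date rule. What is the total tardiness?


Sort by due date (EDD order): [(7, 9), (4, 14), (10, 16), (8, 25), (7, 27)]
Compute completion times and tardiness:
  Job 1: p=7, d=9, C=7, tardiness=max(0,7-9)=0
  Job 2: p=4, d=14, C=11, tardiness=max(0,11-14)=0
  Job 3: p=10, d=16, C=21, tardiness=max(0,21-16)=5
  Job 4: p=8, d=25, C=29, tardiness=max(0,29-25)=4
  Job 5: p=7, d=27, C=36, tardiness=max(0,36-27)=9
Total tardiness = 18

18


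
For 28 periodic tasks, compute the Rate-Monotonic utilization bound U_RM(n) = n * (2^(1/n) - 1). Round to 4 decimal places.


Compute 2^(1/28) = 1.0250642120
Subtract 1: 1.0250642120 - 1 = 0.0250642120
Multiply by n: 28 * 0.0250642120 = 0.7017979360
Round to 4 dp: 0.7018

0.7018


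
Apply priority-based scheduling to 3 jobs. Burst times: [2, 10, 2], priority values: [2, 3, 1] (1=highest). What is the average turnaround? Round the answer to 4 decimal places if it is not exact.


Sort by priority (ascending = highest first):
Order: [(1, 2), (2, 2), (3, 10)]
Completion times:
  Priority 1, burst=2, C=2
  Priority 2, burst=2, C=4
  Priority 3, burst=10, C=14
Average turnaround = 20/3 = 6.6667

6.6667


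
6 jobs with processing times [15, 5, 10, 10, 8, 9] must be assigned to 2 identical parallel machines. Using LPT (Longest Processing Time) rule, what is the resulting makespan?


Sort jobs in decreasing order (LPT): [15, 10, 10, 9, 8, 5]
Assign each job to the least loaded machine:
  Machine 1: jobs [15, 9, 5], load = 29
  Machine 2: jobs [10, 10, 8], load = 28
Makespan = max load = 29

29


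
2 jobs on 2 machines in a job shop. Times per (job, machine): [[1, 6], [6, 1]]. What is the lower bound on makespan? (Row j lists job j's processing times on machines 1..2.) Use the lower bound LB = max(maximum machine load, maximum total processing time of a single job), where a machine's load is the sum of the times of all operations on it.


Machine loads:
  Machine 1: 1 + 6 = 7
  Machine 2: 6 + 1 = 7
Max machine load = 7
Job totals:
  Job 1: 7
  Job 2: 7
Max job total = 7
Lower bound = max(7, 7) = 7

7


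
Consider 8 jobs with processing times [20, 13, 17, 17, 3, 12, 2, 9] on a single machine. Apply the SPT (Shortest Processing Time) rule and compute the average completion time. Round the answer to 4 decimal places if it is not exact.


Sort jobs by processing time (SPT order): [2, 3, 9, 12, 13, 17, 17, 20]
Compute completion times sequentially:
  Job 1: processing = 2, completes at 2
  Job 2: processing = 3, completes at 5
  Job 3: processing = 9, completes at 14
  Job 4: processing = 12, completes at 26
  Job 5: processing = 13, completes at 39
  Job 6: processing = 17, completes at 56
  Job 7: processing = 17, completes at 73
  Job 8: processing = 20, completes at 93
Sum of completion times = 308
Average completion time = 308/8 = 38.5

38.5


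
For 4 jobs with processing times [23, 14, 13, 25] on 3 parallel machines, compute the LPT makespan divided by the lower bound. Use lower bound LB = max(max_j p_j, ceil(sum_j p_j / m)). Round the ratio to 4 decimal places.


LPT order: [25, 23, 14, 13]
Machine loads after assignment: [25, 23, 27]
LPT makespan = 27
Lower bound = max(max_job, ceil(total/3)) = max(25, 25) = 25
Ratio = 27 / 25 = 1.08

1.08


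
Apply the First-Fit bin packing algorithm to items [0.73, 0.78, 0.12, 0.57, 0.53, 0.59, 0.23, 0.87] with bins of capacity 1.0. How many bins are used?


Place items sequentially using First-Fit:
  Item 0.73 -> new Bin 1
  Item 0.78 -> new Bin 2
  Item 0.12 -> Bin 1 (now 0.85)
  Item 0.57 -> new Bin 3
  Item 0.53 -> new Bin 4
  Item 0.59 -> new Bin 5
  Item 0.23 -> Bin 3 (now 0.8)
  Item 0.87 -> new Bin 6
Total bins used = 6

6


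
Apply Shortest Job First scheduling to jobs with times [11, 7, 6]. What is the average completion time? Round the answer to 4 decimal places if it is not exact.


SJF order (ascending): [6, 7, 11]
Completion times:
  Job 1: burst=6, C=6
  Job 2: burst=7, C=13
  Job 3: burst=11, C=24
Average completion = 43/3 = 14.3333

14.3333


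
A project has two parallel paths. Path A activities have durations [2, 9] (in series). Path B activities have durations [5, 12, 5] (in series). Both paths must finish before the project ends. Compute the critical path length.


Path A total = 2 + 9 = 11
Path B total = 5 + 12 + 5 = 22
Critical path = longest path = max(11, 22) = 22

22


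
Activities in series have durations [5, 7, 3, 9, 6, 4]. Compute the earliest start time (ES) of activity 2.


Activity 2 starts after activities 1 through 1 complete.
Predecessor durations: [5]
ES = 5 = 5

5


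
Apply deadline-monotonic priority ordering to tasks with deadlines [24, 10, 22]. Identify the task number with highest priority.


Sort tasks by relative deadline (ascending):
  Task 2: deadline = 10
  Task 3: deadline = 22
  Task 1: deadline = 24
Priority order (highest first): [2, 3, 1]
Highest priority task = 2

2


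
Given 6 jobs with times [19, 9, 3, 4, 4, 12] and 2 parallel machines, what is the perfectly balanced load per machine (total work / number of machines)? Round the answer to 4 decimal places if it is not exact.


Total processing time = 19 + 9 + 3 + 4 + 4 + 12 = 51
Number of machines = 2
Ideal balanced load = 51 / 2 = 25.5

25.5


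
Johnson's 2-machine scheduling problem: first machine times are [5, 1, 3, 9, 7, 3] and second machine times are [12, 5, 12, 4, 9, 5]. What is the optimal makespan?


Apply Johnson's rule:
  Group 1 (a <= b): [(2, 1, 5), (3, 3, 12), (6, 3, 5), (1, 5, 12), (5, 7, 9)]
  Group 2 (a > b): [(4, 9, 4)]
Optimal job order: [2, 3, 6, 1, 5, 4]
Schedule:
  Job 2: M1 done at 1, M2 done at 6
  Job 3: M1 done at 4, M2 done at 18
  Job 6: M1 done at 7, M2 done at 23
  Job 1: M1 done at 12, M2 done at 35
  Job 5: M1 done at 19, M2 done at 44
  Job 4: M1 done at 28, M2 done at 48
Makespan = 48

48


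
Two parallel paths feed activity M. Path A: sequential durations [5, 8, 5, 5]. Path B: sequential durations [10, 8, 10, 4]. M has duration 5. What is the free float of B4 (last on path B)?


ES(B4) = sum of predecessors on chain B = 28
EF(B4) = ES + duration = 28 + 4 = 32
Successor of B4 is M. ES(M) = max(sum(A), sum(B)) = max(23, 32) = 32
Free float = ES(successor) - EF(current) = 32 - 32 = 0

0


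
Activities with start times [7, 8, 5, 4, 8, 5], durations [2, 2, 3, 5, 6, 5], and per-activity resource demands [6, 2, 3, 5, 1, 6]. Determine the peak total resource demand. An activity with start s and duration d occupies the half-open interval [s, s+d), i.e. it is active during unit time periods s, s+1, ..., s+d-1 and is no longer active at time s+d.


Each activity i is active on [start_i, start_i + duration_i).
Compute total resource usage per time slot:
  t=0: active resources = [], total = 0
  t=1: active resources = [], total = 0
  t=2: active resources = [], total = 0
  t=3: active resources = [], total = 0
  t=4: active resources = [5], total = 5
  t=5: active resources = [3, 5, 6], total = 14
  t=6: active resources = [3, 5, 6], total = 14
  t=7: active resources = [6, 3, 5, 6], total = 20
  t=8: active resources = [6, 2, 5, 1, 6], total = 20
  t=9: active resources = [2, 1, 6], total = 9
  t=10: active resources = [1], total = 1
  t=11: active resources = [1], total = 1
  t=12: active resources = [1], total = 1
  t=13: active resources = [1], total = 1
Peak resource demand = 20

20


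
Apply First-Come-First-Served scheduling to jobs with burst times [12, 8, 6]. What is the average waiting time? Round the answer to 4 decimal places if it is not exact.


FCFS order (as given): [12, 8, 6]
Waiting times:
  Job 1: wait = 0
  Job 2: wait = 12
  Job 3: wait = 20
Sum of waiting times = 32
Average waiting time = 32/3 = 10.6667

10.6667


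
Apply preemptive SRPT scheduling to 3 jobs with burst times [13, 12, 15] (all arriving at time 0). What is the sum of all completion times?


Since all jobs arrive at t=0, SRPT equals SPT ordering.
SPT order: [12, 13, 15]
Completion times:
  Job 1: p=12, C=12
  Job 2: p=13, C=25
  Job 3: p=15, C=40
Total completion time = 12 + 25 + 40 = 77

77


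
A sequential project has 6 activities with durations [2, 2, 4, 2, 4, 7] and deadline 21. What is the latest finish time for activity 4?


LF(activity 4) = deadline - sum of successor durations
Successors: activities 5 through 6 with durations [4, 7]
Sum of successor durations = 11
LF = 21 - 11 = 10

10


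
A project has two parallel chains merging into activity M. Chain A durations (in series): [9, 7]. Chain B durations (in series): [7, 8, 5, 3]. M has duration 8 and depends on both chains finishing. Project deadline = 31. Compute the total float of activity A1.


Forward pass: ES(A1) = sum of predecessors on chain A = 0
EF = ES + duration = 0 + 9 = 9
Backward pass: LF(M) = deadline = 31; LS(M) = 31 - 8 = 23
LF(A1) = LS(M) - sum(successors on chain A) = 23 - 7 = 16
LS = LF - duration = 16 - 9 = 7
Total float = LS - ES = 7 - 0 = 7

7


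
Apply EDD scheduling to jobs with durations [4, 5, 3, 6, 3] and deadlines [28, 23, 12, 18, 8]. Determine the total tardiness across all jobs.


Sort by due date (EDD order): [(3, 8), (3, 12), (6, 18), (5, 23), (4, 28)]
Compute completion times and tardiness:
  Job 1: p=3, d=8, C=3, tardiness=max(0,3-8)=0
  Job 2: p=3, d=12, C=6, tardiness=max(0,6-12)=0
  Job 3: p=6, d=18, C=12, tardiness=max(0,12-18)=0
  Job 4: p=5, d=23, C=17, tardiness=max(0,17-23)=0
  Job 5: p=4, d=28, C=21, tardiness=max(0,21-28)=0
Total tardiness = 0

0


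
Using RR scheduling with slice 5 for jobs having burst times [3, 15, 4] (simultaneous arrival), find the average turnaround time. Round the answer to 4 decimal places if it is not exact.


Time quantum = 5
Execution trace:
  J1 runs 3 units, time = 3
  J2 runs 5 units, time = 8
  J3 runs 4 units, time = 12
  J2 runs 5 units, time = 17
  J2 runs 5 units, time = 22
Finish times: [3, 22, 12]
Average turnaround = 37/3 = 12.3333

12.3333


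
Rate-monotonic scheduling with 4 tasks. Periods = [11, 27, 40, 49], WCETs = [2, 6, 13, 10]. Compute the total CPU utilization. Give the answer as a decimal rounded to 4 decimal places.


Compute individual utilizations (exact fractions):
  Task 1: C/T = 2/11 (approx. 0.1818)
  Task 2: C/T = 6/27 = 2/9 (approx. 0.2222)
  Task 3: C/T = 13/40 (approx. 0.325)
  Task 4: C/T = 10/49 (approx. 0.2041)
Total utilization U = 2/11 + 2/9 + 13/40 + 10/49 = 181063/194040
Rounded to 4 decimal places: U = 0.9331
RM (Liu & Layland) bound for 4 tasks = 0.756828; compare with U = 181063/194040 (approx. 0.933122)
bound < U <= 1, so the RM sufficient condition is not met (inconclusive; an exact test such as response-time analysis is needed).

0.9331


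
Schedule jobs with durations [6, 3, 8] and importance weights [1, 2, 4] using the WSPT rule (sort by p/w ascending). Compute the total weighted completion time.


Compute p/w ratios and sort ascending (WSPT): [(3, 2), (8, 4), (6, 1)]
Compute weighted completion times:
  Job (p=3,w=2): C=3, w*C=2*3=6
  Job (p=8,w=4): C=11, w*C=4*11=44
  Job (p=6,w=1): C=17, w*C=1*17=17
Total weighted completion time = 67

67


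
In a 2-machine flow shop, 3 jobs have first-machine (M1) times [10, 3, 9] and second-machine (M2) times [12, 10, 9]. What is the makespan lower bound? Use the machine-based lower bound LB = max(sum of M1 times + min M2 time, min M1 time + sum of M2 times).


LB1 = sum(M1 times) + min(M2 times) = 22 + 9 = 31
LB2 = min(M1 times) + sum(M2 times) = 3 + 31 = 34
Lower bound = max(LB1, LB2) = max(31, 34) = 34

34


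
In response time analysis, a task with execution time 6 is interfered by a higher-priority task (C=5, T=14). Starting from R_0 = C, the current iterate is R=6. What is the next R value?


R_next = C + ceil(R_prev / T_hp) * C_hp
ceil(6 / 14) = ceil(0.4286) = 1
Interference = 1 * 5 = 5
R_next = 6 + 5 = 11

11


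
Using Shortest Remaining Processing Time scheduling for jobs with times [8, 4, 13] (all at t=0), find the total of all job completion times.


Since all jobs arrive at t=0, SRPT equals SPT ordering.
SPT order: [4, 8, 13]
Completion times:
  Job 1: p=4, C=4
  Job 2: p=8, C=12
  Job 3: p=13, C=25
Total completion time = 4 + 12 + 25 = 41

41


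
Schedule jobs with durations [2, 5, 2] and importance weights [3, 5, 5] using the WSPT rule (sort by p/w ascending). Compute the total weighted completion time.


Compute p/w ratios and sort ascending (WSPT): [(2, 5), (2, 3), (5, 5)]
Compute weighted completion times:
  Job (p=2,w=5): C=2, w*C=5*2=10
  Job (p=2,w=3): C=4, w*C=3*4=12
  Job (p=5,w=5): C=9, w*C=5*9=45
Total weighted completion time = 67

67


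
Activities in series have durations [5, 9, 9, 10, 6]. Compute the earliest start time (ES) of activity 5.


Activity 5 starts after activities 1 through 4 complete.
Predecessor durations: [5, 9, 9, 10]
ES = 5 + 9 + 9 + 10 = 33

33


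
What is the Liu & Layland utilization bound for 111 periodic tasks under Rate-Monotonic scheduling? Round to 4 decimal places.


Compute 2^(1/111) = 1.0062641072
Subtract 1: 1.0062641072 - 1 = 0.0062641072
Multiply by n: 111 * 0.0062641072 = 0.6953158992
Round to 4 dp: 0.6953

0.6953


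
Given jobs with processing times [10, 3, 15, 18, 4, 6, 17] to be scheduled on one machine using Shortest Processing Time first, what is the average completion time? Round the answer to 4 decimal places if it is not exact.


Sort jobs by processing time (SPT order): [3, 4, 6, 10, 15, 17, 18]
Compute completion times sequentially:
  Job 1: processing = 3, completes at 3
  Job 2: processing = 4, completes at 7
  Job 3: processing = 6, completes at 13
  Job 4: processing = 10, completes at 23
  Job 5: processing = 15, completes at 38
  Job 6: processing = 17, completes at 55
  Job 7: processing = 18, completes at 73
Sum of completion times = 212
Average completion time = 212/7 = 30.2857

30.2857


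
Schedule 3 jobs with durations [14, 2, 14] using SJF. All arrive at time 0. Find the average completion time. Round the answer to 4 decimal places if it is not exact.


SJF order (ascending): [2, 14, 14]
Completion times:
  Job 1: burst=2, C=2
  Job 2: burst=14, C=16
  Job 3: burst=14, C=30
Average completion = 48/3 = 16.0

16.0


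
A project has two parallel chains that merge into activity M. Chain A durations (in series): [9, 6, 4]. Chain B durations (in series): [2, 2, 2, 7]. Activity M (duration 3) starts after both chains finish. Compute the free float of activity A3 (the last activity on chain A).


ES(A3) = sum of predecessors on chain A = 15
EF(A3) = ES + duration = 15 + 4 = 19
Successor of A3 is M. ES(M) = max(sum(A), sum(B)) = max(19, 13) = 19
Free float = ES(successor) - EF(current) = 19 - 19 = 0

0


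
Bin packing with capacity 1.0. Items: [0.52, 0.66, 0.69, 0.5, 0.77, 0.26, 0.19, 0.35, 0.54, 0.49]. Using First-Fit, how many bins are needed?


Place items sequentially using First-Fit:
  Item 0.52 -> new Bin 1
  Item 0.66 -> new Bin 2
  Item 0.69 -> new Bin 3
  Item 0.5 -> new Bin 4
  Item 0.77 -> new Bin 5
  Item 0.26 -> Bin 1 (now 0.78)
  Item 0.19 -> Bin 1 (now 0.97)
  Item 0.35 -> Bin 4 (now 0.85)
  Item 0.54 -> new Bin 6
  Item 0.49 -> new Bin 7
Total bins used = 7

7


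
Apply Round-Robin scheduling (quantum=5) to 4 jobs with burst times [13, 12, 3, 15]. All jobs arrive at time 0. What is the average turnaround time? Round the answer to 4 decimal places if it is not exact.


Time quantum = 5
Execution trace:
  J1 runs 5 units, time = 5
  J2 runs 5 units, time = 10
  J3 runs 3 units, time = 13
  J4 runs 5 units, time = 18
  J1 runs 5 units, time = 23
  J2 runs 5 units, time = 28
  J4 runs 5 units, time = 33
  J1 runs 3 units, time = 36
  J2 runs 2 units, time = 38
  J4 runs 5 units, time = 43
Finish times: [36, 38, 13, 43]
Average turnaround = 130/4 = 32.5

32.5


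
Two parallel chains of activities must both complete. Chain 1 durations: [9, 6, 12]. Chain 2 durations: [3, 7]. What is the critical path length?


Path A total = 9 + 6 + 12 = 27
Path B total = 3 + 7 = 10
Critical path = longest path = max(27, 10) = 27

27


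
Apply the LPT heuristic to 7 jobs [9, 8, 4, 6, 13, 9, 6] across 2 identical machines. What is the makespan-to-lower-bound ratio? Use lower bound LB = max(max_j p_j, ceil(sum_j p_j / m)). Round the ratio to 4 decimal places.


LPT order: [13, 9, 9, 8, 6, 6, 4]
Machine loads after assignment: [27, 28]
LPT makespan = 28
Lower bound = max(max_job, ceil(total/2)) = max(13, 28) = 28
Ratio = 28 / 28 = 1.0

1.0


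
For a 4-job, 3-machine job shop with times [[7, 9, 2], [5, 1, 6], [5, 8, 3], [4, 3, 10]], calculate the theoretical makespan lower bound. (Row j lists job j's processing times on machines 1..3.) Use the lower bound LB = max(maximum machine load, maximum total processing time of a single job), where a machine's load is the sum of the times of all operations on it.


Machine loads:
  Machine 1: 7 + 5 + 5 + 4 = 21
  Machine 2: 9 + 1 + 8 + 3 = 21
  Machine 3: 2 + 6 + 3 + 10 = 21
Max machine load = 21
Job totals:
  Job 1: 18
  Job 2: 12
  Job 3: 16
  Job 4: 17
Max job total = 18
Lower bound = max(21, 18) = 21

21


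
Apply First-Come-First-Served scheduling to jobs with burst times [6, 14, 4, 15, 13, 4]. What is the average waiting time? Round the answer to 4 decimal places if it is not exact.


FCFS order (as given): [6, 14, 4, 15, 13, 4]
Waiting times:
  Job 1: wait = 0
  Job 2: wait = 6
  Job 3: wait = 20
  Job 4: wait = 24
  Job 5: wait = 39
  Job 6: wait = 52
Sum of waiting times = 141
Average waiting time = 141/6 = 23.5

23.5


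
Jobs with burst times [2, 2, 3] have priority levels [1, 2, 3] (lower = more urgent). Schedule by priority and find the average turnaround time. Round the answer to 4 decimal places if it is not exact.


Sort by priority (ascending = highest first):
Order: [(1, 2), (2, 2), (3, 3)]
Completion times:
  Priority 1, burst=2, C=2
  Priority 2, burst=2, C=4
  Priority 3, burst=3, C=7
Average turnaround = 13/3 = 4.3333

4.3333


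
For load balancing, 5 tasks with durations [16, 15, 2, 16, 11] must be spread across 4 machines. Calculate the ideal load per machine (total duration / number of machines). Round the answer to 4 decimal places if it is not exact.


Total processing time = 16 + 15 + 2 + 16 + 11 = 60
Number of machines = 4
Ideal balanced load = 60 / 4 = 15.0

15.0


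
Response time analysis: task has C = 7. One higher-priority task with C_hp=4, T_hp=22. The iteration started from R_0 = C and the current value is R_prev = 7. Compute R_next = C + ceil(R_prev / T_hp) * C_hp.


R_next = C + ceil(R_prev / T_hp) * C_hp
ceil(7 / 22) = ceil(0.3182) = 1
Interference = 1 * 4 = 4
R_next = 7 + 4 = 11

11


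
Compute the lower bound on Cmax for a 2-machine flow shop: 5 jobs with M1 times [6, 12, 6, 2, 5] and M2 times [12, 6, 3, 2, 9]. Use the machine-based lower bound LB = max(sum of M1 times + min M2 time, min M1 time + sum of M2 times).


LB1 = sum(M1 times) + min(M2 times) = 31 + 2 = 33
LB2 = min(M1 times) + sum(M2 times) = 2 + 32 = 34
Lower bound = max(LB1, LB2) = max(33, 34) = 34

34


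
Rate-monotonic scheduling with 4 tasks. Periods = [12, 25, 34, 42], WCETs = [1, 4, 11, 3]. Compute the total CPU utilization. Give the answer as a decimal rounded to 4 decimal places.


Compute individual utilizations (exact fractions):
  Task 1: C/T = 1/12 (approx. 0.0833)
  Task 2: C/T = 4/25 (approx. 0.16)
  Task 3: C/T = 11/34 (approx. 0.3235)
  Task 4: C/T = 3/42 = 1/14 (approx. 0.0714)
Total utilization U = 1/12 + 4/25 + 11/34 + 1/14 = 22787/35700
Rounded to 4 decimal places: U = 0.6383
RM (Liu & Layland) bound for 4 tasks = 0.756828; compare with U = 22787/35700 (approx. 0.638291)
U <= bound, so schedulable by RM sufficient condition.

0.6383


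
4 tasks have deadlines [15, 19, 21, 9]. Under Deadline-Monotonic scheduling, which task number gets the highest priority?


Sort tasks by relative deadline (ascending):
  Task 4: deadline = 9
  Task 1: deadline = 15
  Task 2: deadline = 19
  Task 3: deadline = 21
Priority order (highest first): [4, 1, 2, 3]
Highest priority task = 4

4


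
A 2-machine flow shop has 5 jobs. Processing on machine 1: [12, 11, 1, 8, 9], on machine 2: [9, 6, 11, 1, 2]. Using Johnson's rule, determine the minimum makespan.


Apply Johnson's rule:
  Group 1 (a <= b): [(3, 1, 11)]
  Group 2 (a > b): [(1, 12, 9), (2, 11, 6), (5, 9, 2), (4, 8, 1)]
Optimal job order: [3, 1, 2, 5, 4]
Schedule:
  Job 3: M1 done at 1, M2 done at 12
  Job 1: M1 done at 13, M2 done at 22
  Job 2: M1 done at 24, M2 done at 30
  Job 5: M1 done at 33, M2 done at 35
  Job 4: M1 done at 41, M2 done at 42
Makespan = 42

42


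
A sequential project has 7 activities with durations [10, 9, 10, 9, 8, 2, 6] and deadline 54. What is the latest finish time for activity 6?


LF(activity 6) = deadline - sum of successor durations
Successors: activities 7 through 7 with durations [6]
Sum of successor durations = 6
LF = 54 - 6 = 48

48


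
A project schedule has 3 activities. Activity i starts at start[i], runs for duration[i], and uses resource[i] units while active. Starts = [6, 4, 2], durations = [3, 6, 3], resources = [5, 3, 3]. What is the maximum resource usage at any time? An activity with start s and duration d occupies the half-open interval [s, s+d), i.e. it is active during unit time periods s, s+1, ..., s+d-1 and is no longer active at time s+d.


Each activity i is active on [start_i, start_i + duration_i).
Compute total resource usage per time slot:
  t=0: active resources = [], total = 0
  t=1: active resources = [], total = 0
  t=2: active resources = [3], total = 3
  t=3: active resources = [3], total = 3
  t=4: active resources = [3, 3], total = 6
  t=5: active resources = [3], total = 3
  t=6: active resources = [5, 3], total = 8
  t=7: active resources = [5, 3], total = 8
  t=8: active resources = [5, 3], total = 8
  t=9: active resources = [3], total = 3
Peak resource demand = 8

8


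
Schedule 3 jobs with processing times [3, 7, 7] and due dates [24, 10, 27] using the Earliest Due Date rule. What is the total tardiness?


Sort by due date (EDD order): [(7, 10), (3, 24), (7, 27)]
Compute completion times and tardiness:
  Job 1: p=7, d=10, C=7, tardiness=max(0,7-10)=0
  Job 2: p=3, d=24, C=10, tardiness=max(0,10-24)=0
  Job 3: p=7, d=27, C=17, tardiness=max(0,17-27)=0
Total tardiness = 0

0


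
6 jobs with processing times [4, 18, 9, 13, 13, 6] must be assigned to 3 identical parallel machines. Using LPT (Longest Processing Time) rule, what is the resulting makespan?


Sort jobs in decreasing order (LPT): [18, 13, 13, 9, 6, 4]
Assign each job to the least loaded machine:
  Machine 1: jobs [18, 4], load = 22
  Machine 2: jobs [13, 9], load = 22
  Machine 3: jobs [13, 6], load = 19
Makespan = max load = 22

22


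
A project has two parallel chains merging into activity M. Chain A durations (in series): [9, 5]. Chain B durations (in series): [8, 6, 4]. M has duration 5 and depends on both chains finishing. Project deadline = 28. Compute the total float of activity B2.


Forward pass: ES(B2) = sum of predecessors on chain B = 8
EF = ES + duration = 8 + 6 = 14
Backward pass: LF(M) = deadline = 28; LS(M) = 28 - 5 = 23
LF(B2) = LS(M) - sum(successors on chain B) = 23 - 4 = 19
LS = LF - duration = 19 - 6 = 13
Total float = LS - ES = 13 - 8 = 5

5


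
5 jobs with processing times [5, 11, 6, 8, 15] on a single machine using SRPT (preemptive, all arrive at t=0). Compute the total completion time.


Since all jobs arrive at t=0, SRPT equals SPT ordering.
SPT order: [5, 6, 8, 11, 15]
Completion times:
  Job 1: p=5, C=5
  Job 2: p=6, C=11
  Job 3: p=8, C=19
  Job 4: p=11, C=30
  Job 5: p=15, C=45
Total completion time = 5 + 11 + 19 + 30 + 45 = 110

110


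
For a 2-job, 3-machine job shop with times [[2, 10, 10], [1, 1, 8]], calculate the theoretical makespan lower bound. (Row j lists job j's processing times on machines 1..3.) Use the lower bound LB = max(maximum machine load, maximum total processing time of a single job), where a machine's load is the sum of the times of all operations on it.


Machine loads:
  Machine 1: 2 + 1 = 3
  Machine 2: 10 + 1 = 11
  Machine 3: 10 + 8 = 18
Max machine load = 18
Job totals:
  Job 1: 22
  Job 2: 10
Max job total = 22
Lower bound = max(18, 22) = 22

22


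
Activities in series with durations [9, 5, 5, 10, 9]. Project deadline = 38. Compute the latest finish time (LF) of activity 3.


LF(activity 3) = deadline - sum of successor durations
Successors: activities 4 through 5 with durations [10, 9]
Sum of successor durations = 19
LF = 38 - 19 = 19

19


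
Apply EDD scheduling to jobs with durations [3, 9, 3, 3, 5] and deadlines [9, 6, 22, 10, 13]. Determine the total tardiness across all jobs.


Sort by due date (EDD order): [(9, 6), (3, 9), (3, 10), (5, 13), (3, 22)]
Compute completion times and tardiness:
  Job 1: p=9, d=6, C=9, tardiness=max(0,9-6)=3
  Job 2: p=3, d=9, C=12, tardiness=max(0,12-9)=3
  Job 3: p=3, d=10, C=15, tardiness=max(0,15-10)=5
  Job 4: p=5, d=13, C=20, tardiness=max(0,20-13)=7
  Job 5: p=3, d=22, C=23, tardiness=max(0,23-22)=1
Total tardiness = 19

19


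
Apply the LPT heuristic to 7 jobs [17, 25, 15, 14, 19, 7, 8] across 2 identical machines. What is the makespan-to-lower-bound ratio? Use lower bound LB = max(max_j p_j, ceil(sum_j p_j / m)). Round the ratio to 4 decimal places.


LPT order: [25, 19, 17, 15, 14, 8, 7]
Machine loads after assignment: [55, 50]
LPT makespan = 55
Lower bound = max(max_job, ceil(total/2)) = max(25, 53) = 53
Ratio = 55 / 53 = 1.0377

1.0377


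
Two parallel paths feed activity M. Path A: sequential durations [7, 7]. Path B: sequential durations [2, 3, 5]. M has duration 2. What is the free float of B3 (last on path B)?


ES(B3) = sum of predecessors on chain B = 5
EF(B3) = ES + duration = 5 + 5 = 10
Successor of B3 is M. ES(M) = max(sum(A), sum(B)) = max(14, 10) = 14
Free float = ES(successor) - EF(current) = 14 - 10 = 4

4


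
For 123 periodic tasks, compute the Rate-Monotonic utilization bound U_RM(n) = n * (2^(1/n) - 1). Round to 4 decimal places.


Compute 2^(1/123) = 1.0056512513
Subtract 1: 1.0056512513 - 1 = 0.0056512513
Multiply by n: 123 * 0.0056512513 = 0.6951039099
Round to 4 dp: 0.6951

0.6951


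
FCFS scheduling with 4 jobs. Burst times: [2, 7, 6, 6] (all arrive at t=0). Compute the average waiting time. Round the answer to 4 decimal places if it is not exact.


FCFS order (as given): [2, 7, 6, 6]
Waiting times:
  Job 1: wait = 0
  Job 2: wait = 2
  Job 3: wait = 9
  Job 4: wait = 15
Sum of waiting times = 26
Average waiting time = 26/4 = 6.5

6.5


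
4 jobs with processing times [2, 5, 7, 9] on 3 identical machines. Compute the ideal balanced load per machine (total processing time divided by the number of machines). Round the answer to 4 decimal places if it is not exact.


Total processing time = 2 + 5 + 7 + 9 = 23
Number of machines = 3
Ideal balanced load = 23 / 3 = 7.6667

7.6667


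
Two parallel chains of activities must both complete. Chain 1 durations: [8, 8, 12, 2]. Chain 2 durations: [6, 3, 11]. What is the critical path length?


Path A total = 8 + 8 + 12 + 2 = 30
Path B total = 6 + 3 + 11 = 20
Critical path = longest path = max(30, 20) = 30

30


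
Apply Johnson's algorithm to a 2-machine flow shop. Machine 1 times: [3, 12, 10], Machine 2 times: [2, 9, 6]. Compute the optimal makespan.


Apply Johnson's rule:
  Group 1 (a <= b): []
  Group 2 (a > b): [(2, 12, 9), (3, 10, 6), (1, 3, 2)]
Optimal job order: [2, 3, 1]
Schedule:
  Job 2: M1 done at 12, M2 done at 21
  Job 3: M1 done at 22, M2 done at 28
  Job 1: M1 done at 25, M2 done at 30
Makespan = 30

30


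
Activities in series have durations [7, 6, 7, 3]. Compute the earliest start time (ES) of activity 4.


Activity 4 starts after activities 1 through 3 complete.
Predecessor durations: [7, 6, 7]
ES = 7 + 6 + 7 = 20

20


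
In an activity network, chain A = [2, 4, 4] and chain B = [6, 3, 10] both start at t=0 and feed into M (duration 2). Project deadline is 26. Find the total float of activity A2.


Forward pass: ES(A2) = sum of predecessors on chain A = 2
EF = ES + duration = 2 + 4 = 6
Backward pass: LF(M) = deadline = 26; LS(M) = 26 - 2 = 24
LF(A2) = LS(M) - sum(successors on chain A) = 24 - 4 = 20
LS = LF - duration = 20 - 4 = 16
Total float = LS - ES = 16 - 2 = 14

14


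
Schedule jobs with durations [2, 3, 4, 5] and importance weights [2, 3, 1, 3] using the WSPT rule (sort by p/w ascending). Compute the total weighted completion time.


Compute p/w ratios and sort ascending (WSPT): [(2, 2), (3, 3), (5, 3), (4, 1)]
Compute weighted completion times:
  Job (p=2,w=2): C=2, w*C=2*2=4
  Job (p=3,w=3): C=5, w*C=3*5=15
  Job (p=5,w=3): C=10, w*C=3*10=30
  Job (p=4,w=1): C=14, w*C=1*14=14
Total weighted completion time = 63

63


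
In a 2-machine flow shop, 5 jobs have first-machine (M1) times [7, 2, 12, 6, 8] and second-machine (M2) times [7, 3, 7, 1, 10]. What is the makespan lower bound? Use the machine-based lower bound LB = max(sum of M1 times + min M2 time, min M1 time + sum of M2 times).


LB1 = sum(M1 times) + min(M2 times) = 35 + 1 = 36
LB2 = min(M1 times) + sum(M2 times) = 2 + 28 = 30
Lower bound = max(LB1, LB2) = max(36, 30) = 36

36


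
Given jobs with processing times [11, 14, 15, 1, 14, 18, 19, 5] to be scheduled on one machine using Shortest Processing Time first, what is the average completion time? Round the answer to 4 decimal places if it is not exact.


Sort jobs by processing time (SPT order): [1, 5, 11, 14, 14, 15, 18, 19]
Compute completion times sequentially:
  Job 1: processing = 1, completes at 1
  Job 2: processing = 5, completes at 6
  Job 3: processing = 11, completes at 17
  Job 4: processing = 14, completes at 31
  Job 5: processing = 14, completes at 45
  Job 6: processing = 15, completes at 60
  Job 7: processing = 18, completes at 78
  Job 8: processing = 19, completes at 97
Sum of completion times = 335
Average completion time = 335/8 = 41.875

41.875


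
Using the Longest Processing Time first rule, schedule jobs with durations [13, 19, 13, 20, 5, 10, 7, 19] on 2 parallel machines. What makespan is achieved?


Sort jobs in decreasing order (LPT): [20, 19, 19, 13, 13, 10, 7, 5]
Assign each job to the least loaded machine:
  Machine 1: jobs [20, 13, 13, 7], load = 53
  Machine 2: jobs [19, 19, 10, 5], load = 53
Makespan = max load = 53

53


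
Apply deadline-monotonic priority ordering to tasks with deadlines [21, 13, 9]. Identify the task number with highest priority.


Sort tasks by relative deadline (ascending):
  Task 3: deadline = 9
  Task 2: deadline = 13
  Task 1: deadline = 21
Priority order (highest first): [3, 2, 1]
Highest priority task = 3

3


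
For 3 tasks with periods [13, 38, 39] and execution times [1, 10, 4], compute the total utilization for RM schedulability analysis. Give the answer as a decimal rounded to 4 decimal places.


Compute individual utilizations (exact fractions):
  Task 1: C/T = 1/13 (approx. 0.0769)
  Task 2: C/T = 10/38 = 5/19 (approx. 0.2632)
  Task 3: C/T = 4/39 (approx. 0.1026)
Total utilization U = 1/13 + 5/19 + 4/39 = 328/741
Rounded to 4 decimal places: U = 0.4426
RM (Liu & Layland) bound for 3 tasks = 0.779763; compare with U = 328/741 (approx. 0.442645)
U <= bound, so schedulable by RM sufficient condition.

0.4426


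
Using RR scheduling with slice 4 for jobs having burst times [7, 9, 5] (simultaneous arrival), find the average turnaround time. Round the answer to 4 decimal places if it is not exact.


Time quantum = 4
Execution trace:
  J1 runs 4 units, time = 4
  J2 runs 4 units, time = 8
  J3 runs 4 units, time = 12
  J1 runs 3 units, time = 15
  J2 runs 4 units, time = 19
  J3 runs 1 units, time = 20
  J2 runs 1 units, time = 21
Finish times: [15, 21, 20]
Average turnaround = 56/3 = 18.6667

18.6667


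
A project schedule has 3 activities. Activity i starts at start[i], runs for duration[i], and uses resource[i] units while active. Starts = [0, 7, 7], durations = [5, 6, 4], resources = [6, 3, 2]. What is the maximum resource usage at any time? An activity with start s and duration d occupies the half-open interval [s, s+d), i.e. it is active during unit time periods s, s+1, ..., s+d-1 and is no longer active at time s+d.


Each activity i is active on [start_i, start_i + duration_i).
Compute total resource usage per time slot:
  t=0: active resources = [6], total = 6
  t=1: active resources = [6], total = 6
  t=2: active resources = [6], total = 6
  t=3: active resources = [6], total = 6
  t=4: active resources = [6], total = 6
  t=5: active resources = [], total = 0
  t=6: active resources = [], total = 0
  t=7: active resources = [3, 2], total = 5
  t=8: active resources = [3, 2], total = 5
  t=9: active resources = [3, 2], total = 5
  t=10: active resources = [3, 2], total = 5
  t=11: active resources = [3], total = 3
  t=12: active resources = [3], total = 3
Peak resource demand = 6

6


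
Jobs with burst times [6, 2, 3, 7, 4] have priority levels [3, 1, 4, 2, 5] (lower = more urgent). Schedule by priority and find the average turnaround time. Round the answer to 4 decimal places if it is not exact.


Sort by priority (ascending = highest first):
Order: [(1, 2), (2, 7), (3, 6), (4, 3), (5, 4)]
Completion times:
  Priority 1, burst=2, C=2
  Priority 2, burst=7, C=9
  Priority 3, burst=6, C=15
  Priority 4, burst=3, C=18
  Priority 5, burst=4, C=22
Average turnaround = 66/5 = 13.2

13.2


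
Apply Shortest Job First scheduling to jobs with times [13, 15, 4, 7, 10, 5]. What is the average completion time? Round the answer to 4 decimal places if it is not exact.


SJF order (ascending): [4, 5, 7, 10, 13, 15]
Completion times:
  Job 1: burst=4, C=4
  Job 2: burst=5, C=9
  Job 3: burst=7, C=16
  Job 4: burst=10, C=26
  Job 5: burst=13, C=39
  Job 6: burst=15, C=54
Average completion = 148/6 = 24.6667

24.6667


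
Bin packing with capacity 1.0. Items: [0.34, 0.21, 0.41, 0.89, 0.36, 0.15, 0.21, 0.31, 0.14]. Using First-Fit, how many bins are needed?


Place items sequentially using First-Fit:
  Item 0.34 -> new Bin 1
  Item 0.21 -> Bin 1 (now 0.55)
  Item 0.41 -> Bin 1 (now 0.96)
  Item 0.89 -> new Bin 2
  Item 0.36 -> new Bin 3
  Item 0.15 -> Bin 3 (now 0.51)
  Item 0.21 -> Bin 3 (now 0.72)
  Item 0.31 -> new Bin 4
  Item 0.14 -> Bin 3 (now 0.86)
Total bins used = 4

4


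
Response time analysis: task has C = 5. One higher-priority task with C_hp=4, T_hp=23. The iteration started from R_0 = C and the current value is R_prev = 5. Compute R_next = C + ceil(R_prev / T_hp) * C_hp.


R_next = C + ceil(R_prev / T_hp) * C_hp
ceil(5 / 23) = ceil(0.2174) = 1
Interference = 1 * 4 = 4
R_next = 5 + 4 = 9

9


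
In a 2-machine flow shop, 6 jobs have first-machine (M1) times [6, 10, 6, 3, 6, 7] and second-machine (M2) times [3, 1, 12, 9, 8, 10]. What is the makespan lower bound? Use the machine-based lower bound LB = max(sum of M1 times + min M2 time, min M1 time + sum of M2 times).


LB1 = sum(M1 times) + min(M2 times) = 38 + 1 = 39
LB2 = min(M1 times) + sum(M2 times) = 3 + 43 = 46
Lower bound = max(LB1, LB2) = max(39, 46) = 46

46


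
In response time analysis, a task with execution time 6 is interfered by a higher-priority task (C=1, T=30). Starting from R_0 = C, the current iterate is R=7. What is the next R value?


R_next = C + ceil(R_prev / T_hp) * C_hp
ceil(7 / 30) = ceil(0.2333) = 1
Interference = 1 * 1 = 1
R_next = 6 + 1 = 7
R_next = R_prev, so the iteration has converged (response time = 7).

7


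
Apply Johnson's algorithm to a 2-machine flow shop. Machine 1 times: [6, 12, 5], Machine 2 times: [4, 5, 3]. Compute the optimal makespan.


Apply Johnson's rule:
  Group 1 (a <= b): []
  Group 2 (a > b): [(2, 12, 5), (1, 6, 4), (3, 5, 3)]
Optimal job order: [2, 1, 3]
Schedule:
  Job 2: M1 done at 12, M2 done at 17
  Job 1: M1 done at 18, M2 done at 22
  Job 3: M1 done at 23, M2 done at 26
Makespan = 26

26


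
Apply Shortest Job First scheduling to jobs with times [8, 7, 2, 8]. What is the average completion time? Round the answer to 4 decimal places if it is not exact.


SJF order (ascending): [2, 7, 8, 8]
Completion times:
  Job 1: burst=2, C=2
  Job 2: burst=7, C=9
  Job 3: burst=8, C=17
  Job 4: burst=8, C=25
Average completion = 53/4 = 13.25

13.25


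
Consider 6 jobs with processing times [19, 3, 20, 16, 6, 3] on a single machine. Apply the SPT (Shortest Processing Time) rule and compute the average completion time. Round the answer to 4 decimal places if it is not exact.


Sort jobs by processing time (SPT order): [3, 3, 6, 16, 19, 20]
Compute completion times sequentially:
  Job 1: processing = 3, completes at 3
  Job 2: processing = 3, completes at 6
  Job 3: processing = 6, completes at 12
  Job 4: processing = 16, completes at 28
  Job 5: processing = 19, completes at 47
  Job 6: processing = 20, completes at 67
Sum of completion times = 163
Average completion time = 163/6 = 27.1667

27.1667


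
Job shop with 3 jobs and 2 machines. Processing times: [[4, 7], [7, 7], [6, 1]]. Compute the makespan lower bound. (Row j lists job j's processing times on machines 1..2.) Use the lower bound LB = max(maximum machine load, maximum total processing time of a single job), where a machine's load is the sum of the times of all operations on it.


Machine loads:
  Machine 1: 4 + 7 + 6 = 17
  Machine 2: 7 + 7 + 1 = 15
Max machine load = 17
Job totals:
  Job 1: 11
  Job 2: 14
  Job 3: 7
Max job total = 14
Lower bound = max(17, 14) = 17

17


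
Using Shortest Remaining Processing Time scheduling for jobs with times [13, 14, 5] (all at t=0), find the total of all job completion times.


Since all jobs arrive at t=0, SRPT equals SPT ordering.
SPT order: [5, 13, 14]
Completion times:
  Job 1: p=5, C=5
  Job 2: p=13, C=18
  Job 3: p=14, C=32
Total completion time = 5 + 18 + 32 = 55

55


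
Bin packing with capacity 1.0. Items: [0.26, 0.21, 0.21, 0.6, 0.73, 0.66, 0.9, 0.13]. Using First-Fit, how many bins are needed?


Place items sequentially using First-Fit:
  Item 0.26 -> new Bin 1
  Item 0.21 -> Bin 1 (now 0.47)
  Item 0.21 -> Bin 1 (now 0.68)
  Item 0.6 -> new Bin 2
  Item 0.73 -> new Bin 3
  Item 0.66 -> new Bin 4
  Item 0.9 -> new Bin 5
  Item 0.13 -> Bin 1 (now 0.81)
Total bins used = 5

5


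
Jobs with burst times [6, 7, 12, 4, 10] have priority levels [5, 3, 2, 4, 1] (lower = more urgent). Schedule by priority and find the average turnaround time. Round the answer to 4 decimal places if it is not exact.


Sort by priority (ascending = highest first):
Order: [(1, 10), (2, 12), (3, 7), (4, 4), (5, 6)]
Completion times:
  Priority 1, burst=10, C=10
  Priority 2, burst=12, C=22
  Priority 3, burst=7, C=29
  Priority 4, burst=4, C=33
  Priority 5, burst=6, C=39
Average turnaround = 133/5 = 26.6

26.6


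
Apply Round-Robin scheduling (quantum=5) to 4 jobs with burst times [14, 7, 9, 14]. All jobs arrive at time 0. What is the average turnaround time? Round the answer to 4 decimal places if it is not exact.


Time quantum = 5
Execution trace:
  J1 runs 5 units, time = 5
  J2 runs 5 units, time = 10
  J3 runs 5 units, time = 15
  J4 runs 5 units, time = 20
  J1 runs 5 units, time = 25
  J2 runs 2 units, time = 27
  J3 runs 4 units, time = 31
  J4 runs 5 units, time = 36
  J1 runs 4 units, time = 40
  J4 runs 4 units, time = 44
Finish times: [40, 27, 31, 44]
Average turnaround = 142/4 = 35.5

35.5


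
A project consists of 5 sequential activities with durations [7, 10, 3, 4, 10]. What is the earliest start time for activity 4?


Activity 4 starts after activities 1 through 3 complete.
Predecessor durations: [7, 10, 3]
ES = 7 + 10 + 3 = 20

20
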